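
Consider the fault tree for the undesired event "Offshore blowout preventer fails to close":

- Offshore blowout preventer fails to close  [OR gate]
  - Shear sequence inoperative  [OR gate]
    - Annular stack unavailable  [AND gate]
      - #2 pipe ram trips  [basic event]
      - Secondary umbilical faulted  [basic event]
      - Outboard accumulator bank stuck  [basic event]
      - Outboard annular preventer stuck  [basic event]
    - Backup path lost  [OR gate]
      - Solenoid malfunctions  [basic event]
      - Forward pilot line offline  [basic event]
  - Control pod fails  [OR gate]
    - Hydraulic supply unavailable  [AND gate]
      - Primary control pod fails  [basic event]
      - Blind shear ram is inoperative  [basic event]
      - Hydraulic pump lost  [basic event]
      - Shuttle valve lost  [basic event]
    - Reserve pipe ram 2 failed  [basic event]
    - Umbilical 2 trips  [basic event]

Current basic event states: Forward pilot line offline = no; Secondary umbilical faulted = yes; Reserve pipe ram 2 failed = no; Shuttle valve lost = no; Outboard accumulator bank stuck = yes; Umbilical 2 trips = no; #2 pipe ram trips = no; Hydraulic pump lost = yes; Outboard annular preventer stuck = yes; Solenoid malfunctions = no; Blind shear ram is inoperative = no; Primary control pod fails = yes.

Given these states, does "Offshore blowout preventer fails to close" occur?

No

Annular stack unavailable [AND]: #2 pipe ram trips=not, Secondary umbilical faulted=occurs, Outboard accumulator bank stuck=occurs, Outboard annular preventer stuck=occurs → not all inputs occur → does not occur.
Backup path lost [OR]: Solenoid malfunctions=not, Forward pilot line offline=not → no input occurs → does not occur.
Shear sequence inoperative [OR]: Annular stack unavailable=not, Backup path lost=not → no input occurs → does not occur.
Hydraulic supply unavailable [AND]: Primary control pod fails=occurs, Blind shear ram is inoperative=not, Hydraulic pump lost=occurs, Shuttle valve lost=not → not all inputs occur → does not occur.
Control pod fails [OR]: Hydraulic supply unavailable=not, Reserve pipe ram 2 failed=not, Umbilical 2 trips=not → no input occurs → does not occur.
Offshore blowout preventer fails to close [OR]: Shear sequence inoperative=not, Control pod fails=not → no input occurs → does not occur.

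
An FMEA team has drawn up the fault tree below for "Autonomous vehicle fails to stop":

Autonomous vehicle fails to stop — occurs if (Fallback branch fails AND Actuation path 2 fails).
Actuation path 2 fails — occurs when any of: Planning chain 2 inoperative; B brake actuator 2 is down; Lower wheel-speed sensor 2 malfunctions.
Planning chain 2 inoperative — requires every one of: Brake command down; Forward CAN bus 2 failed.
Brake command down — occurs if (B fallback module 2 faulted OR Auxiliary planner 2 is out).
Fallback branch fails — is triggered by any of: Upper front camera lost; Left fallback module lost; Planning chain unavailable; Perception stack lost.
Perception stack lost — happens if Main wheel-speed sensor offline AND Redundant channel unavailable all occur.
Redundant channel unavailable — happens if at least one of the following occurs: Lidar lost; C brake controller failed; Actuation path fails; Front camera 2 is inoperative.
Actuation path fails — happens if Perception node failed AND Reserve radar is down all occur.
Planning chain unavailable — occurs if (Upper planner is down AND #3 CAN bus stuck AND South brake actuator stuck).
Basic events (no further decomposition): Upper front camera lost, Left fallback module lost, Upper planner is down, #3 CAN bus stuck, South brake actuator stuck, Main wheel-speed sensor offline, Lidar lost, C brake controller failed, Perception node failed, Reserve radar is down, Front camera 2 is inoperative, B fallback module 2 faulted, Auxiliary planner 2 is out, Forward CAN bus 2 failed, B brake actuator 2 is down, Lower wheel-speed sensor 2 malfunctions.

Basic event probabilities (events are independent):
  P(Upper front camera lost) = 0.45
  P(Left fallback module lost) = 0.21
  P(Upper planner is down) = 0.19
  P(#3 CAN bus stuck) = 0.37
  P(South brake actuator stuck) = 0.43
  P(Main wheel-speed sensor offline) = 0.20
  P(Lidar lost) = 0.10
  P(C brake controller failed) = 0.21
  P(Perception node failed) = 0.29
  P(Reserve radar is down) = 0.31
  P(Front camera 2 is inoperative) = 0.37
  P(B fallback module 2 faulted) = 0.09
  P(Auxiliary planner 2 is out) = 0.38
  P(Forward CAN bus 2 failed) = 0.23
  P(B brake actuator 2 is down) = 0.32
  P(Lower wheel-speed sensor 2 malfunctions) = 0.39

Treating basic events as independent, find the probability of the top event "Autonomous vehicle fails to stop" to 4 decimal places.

P(Planning chain unavailable) [AND] = 0.19 × 0.37 × 0.43 = 0.030229
P(Actuation path fails) [AND] = 0.29 × 0.31 = 0.089900
P(Redundant channel unavailable) [OR] = 1 − (1−0.10) × (1−0.21) × (1−0.089900) × (1−0.37) = 0.592339
P(Perception stack lost) [AND] = 0.20 × 0.592339 = 0.118468
P(Fallback branch fails) [OR] = 1 − (1−0.45) × (1−0.21) × (1−0.030229) × (1−0.118468) = 0.628553
P(Brake command down) [OR] = 1 − (1−0.09) × (1−0.38) = 0.435800
P(Planning chain 2 inoperative) [AND] = 0.435800 × 0.23 = 0.100234
P(Actuation path 2 fails) [OR] = 1 − (1−0.100234) × (1−0.32) × (1−0.39) = 0.626777
P(Autonomous vehicle fails to stop) [AND] = 0.628553 × 0.626777 = 0.393963
Rounded to 4 decimal places: P(Autonomous vehicle fails to stop) ≈ 0.3940.

0.3940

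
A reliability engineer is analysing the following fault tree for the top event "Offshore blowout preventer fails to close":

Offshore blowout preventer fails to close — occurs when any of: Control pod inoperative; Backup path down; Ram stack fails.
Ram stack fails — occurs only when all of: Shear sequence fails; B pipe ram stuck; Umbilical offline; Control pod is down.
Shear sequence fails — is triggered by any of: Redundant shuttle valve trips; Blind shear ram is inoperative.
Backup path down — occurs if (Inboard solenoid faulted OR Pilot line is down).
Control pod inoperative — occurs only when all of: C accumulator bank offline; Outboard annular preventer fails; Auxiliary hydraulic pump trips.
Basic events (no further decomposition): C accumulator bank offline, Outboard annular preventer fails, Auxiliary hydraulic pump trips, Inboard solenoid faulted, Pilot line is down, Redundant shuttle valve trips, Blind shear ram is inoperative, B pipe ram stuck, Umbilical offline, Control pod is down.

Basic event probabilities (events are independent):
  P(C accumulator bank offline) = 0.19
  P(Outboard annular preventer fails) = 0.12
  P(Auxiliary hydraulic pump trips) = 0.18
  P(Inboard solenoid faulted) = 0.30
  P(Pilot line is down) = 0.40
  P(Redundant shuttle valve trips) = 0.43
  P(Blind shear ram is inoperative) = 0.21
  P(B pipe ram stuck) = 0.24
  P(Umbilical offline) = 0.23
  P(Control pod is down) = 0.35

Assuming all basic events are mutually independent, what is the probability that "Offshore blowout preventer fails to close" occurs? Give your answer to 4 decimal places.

0.5862

P(Control pod inoperative) [AND] = 0.19 × 0.12 × 0.18 = 0.004104
P(Backup path down) [OR] = 1 − (1−0.30) × (1−0.40) = 0.580000
P(Shear sequence fails) [OR] = 1 − (1−0.43) × (1−0.21) = 0.549700
P(Ram stack fails) [AND] = 0.549700 × 0.24 × 0.23 × 0.35 = 0.010620
P(Offshore blowout preventer fails to close) [OR] = 1 − (1−0.004104) × (1−0.580000) × (1−0.010620) = 0.586166
Rounded to 4 decimal places: P(Offshore blowout preventer fails to close) ≈ 0.5862.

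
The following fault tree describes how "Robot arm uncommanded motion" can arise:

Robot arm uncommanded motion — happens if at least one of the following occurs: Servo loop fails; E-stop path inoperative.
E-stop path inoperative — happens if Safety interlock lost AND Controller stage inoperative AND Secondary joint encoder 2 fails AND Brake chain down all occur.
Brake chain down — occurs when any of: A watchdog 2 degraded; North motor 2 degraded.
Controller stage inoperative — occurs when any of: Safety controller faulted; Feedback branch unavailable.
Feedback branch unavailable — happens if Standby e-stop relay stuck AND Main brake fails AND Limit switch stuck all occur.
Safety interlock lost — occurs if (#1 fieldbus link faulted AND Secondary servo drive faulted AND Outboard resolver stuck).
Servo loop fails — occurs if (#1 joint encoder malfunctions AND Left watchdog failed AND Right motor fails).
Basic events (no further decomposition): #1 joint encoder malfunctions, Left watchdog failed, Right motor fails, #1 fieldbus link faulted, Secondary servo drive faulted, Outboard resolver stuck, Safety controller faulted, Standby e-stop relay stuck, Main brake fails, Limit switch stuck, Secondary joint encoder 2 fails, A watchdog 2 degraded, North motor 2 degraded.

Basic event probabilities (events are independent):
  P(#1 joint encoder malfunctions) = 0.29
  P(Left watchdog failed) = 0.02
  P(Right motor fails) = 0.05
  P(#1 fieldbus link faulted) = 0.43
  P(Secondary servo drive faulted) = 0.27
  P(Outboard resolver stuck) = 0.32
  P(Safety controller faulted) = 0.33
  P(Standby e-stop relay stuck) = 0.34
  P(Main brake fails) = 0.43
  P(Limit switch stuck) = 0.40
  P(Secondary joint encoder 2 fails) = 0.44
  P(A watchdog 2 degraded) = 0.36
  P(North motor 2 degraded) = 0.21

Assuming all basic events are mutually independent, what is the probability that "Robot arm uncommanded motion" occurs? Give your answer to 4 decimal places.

0.0033

P(Servo loop fails) [AND] = 0.29 × 0.02 × 0.05 = 0.000290
P(Safety interlock lost) [AND] = 0.43 × 0.27 × 0.32 = 0.037152
P(Feedback branch unavailable) [AND] = 0.34 × 0.43 × 0.40 = 0.058480
P(Controller stage inoperative) [OR] = 1 − (1−0.33) × (1−0.058480) = 0.369182
P(Brake chain down) [OR] = 1 − (1−0.36) × (1−0.21) = 0.494400
P(E-stop path inoperative) [AND] = 0.037152 × 0.369182 × 0.44 × 0.494400 = 0.002984
P(Robot arm uncommanded motion) [OR] = 1 − (1−0.000290) × (1−0.002984) = 0.003273
Rounded to 4 decimal places: P(Robot arm uncommanded motion) ≈ 0.0033.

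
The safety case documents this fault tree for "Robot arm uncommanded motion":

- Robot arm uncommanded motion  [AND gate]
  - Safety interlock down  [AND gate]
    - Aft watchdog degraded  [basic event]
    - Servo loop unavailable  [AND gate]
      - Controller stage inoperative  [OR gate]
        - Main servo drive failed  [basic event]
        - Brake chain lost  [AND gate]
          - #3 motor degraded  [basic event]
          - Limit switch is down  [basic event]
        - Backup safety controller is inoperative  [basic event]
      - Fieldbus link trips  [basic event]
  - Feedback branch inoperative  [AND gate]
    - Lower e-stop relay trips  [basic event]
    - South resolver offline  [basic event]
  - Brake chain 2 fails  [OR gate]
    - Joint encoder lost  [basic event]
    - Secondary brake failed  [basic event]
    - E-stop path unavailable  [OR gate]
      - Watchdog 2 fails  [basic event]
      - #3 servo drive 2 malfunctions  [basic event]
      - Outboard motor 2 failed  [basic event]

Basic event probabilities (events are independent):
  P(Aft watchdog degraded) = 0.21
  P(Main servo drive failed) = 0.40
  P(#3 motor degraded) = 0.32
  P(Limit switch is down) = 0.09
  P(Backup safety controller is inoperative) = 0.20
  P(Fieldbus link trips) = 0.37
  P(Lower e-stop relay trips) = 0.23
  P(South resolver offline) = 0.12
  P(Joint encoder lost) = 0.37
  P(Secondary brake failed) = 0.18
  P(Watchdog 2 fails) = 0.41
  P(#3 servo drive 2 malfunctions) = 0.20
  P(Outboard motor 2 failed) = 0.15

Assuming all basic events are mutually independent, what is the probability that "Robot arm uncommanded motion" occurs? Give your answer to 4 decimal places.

0.0009

P(Brake chain lost) [AND] = 0.32 × 0.09 = 0.028800
P(Controller stage inoperative) [OR] = 1 − (1−0.40) × (1−0.028800) × (1−0.20) = 0.533824
P(Servo loop unavailable) [AND] = 0.533824 × 0.37 = 0.197515
P(Safety interlock down) [AND] = 0.21 × 0.197515 = 0.041478
P(Feedback branch inoperative) [AND] = 0.23 × 0.12 = 0.027600
P(E-stop path unavailable) [OR] = 1 − (1−0.41) × (1−0.20) × (1−0.15) = 0.598800
P(Brake chain 2 fails) [OR] = 1 − (1−0.37) × (1−0.18) × (1−0.598800) = 0.792740
P(Robot arm uncommanded motion) [AND] = 0.041478 × 0.027600 × 0.792740 = 0.000908
Rounded to 4 decimal places: P(Robot arm uncommanded motion) ≈ 0.0009.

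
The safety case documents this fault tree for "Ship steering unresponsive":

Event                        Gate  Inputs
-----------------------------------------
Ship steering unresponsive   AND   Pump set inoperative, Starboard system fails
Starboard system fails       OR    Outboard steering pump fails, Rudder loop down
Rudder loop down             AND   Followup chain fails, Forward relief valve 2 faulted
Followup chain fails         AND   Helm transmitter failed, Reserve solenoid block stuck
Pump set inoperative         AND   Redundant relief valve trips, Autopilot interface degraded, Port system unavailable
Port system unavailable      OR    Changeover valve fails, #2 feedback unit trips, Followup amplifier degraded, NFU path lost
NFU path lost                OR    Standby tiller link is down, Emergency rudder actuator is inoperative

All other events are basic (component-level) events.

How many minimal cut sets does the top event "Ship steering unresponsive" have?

10

NFU path lost [OR]: union of children's cut sets → 2 cut set(s).
Port system unavailable [OR]: union of children's cut sets → 5 cut set(s).
Pump set inoperative [AND]: one cut set from each child combined → 1 × 1 × 5 = 5 cut set(s).
Followup chain fails [AND]: one cut set from each child combined → 1 × 1 = 1 cut set(s).
Rudder loop down [AND]: one cut set from each child combined → 1 × 1 = 1 cut set(s).
Starboard system fails [OR]: union of children's cut sets → 2 cut set(s).
Ship steering unresponsive [AND]: one cut set from each child combined → 5 × 2 = 10 cut set(s).
Minimal cut sets: {Autopilot interface degraded, Changeover valve fails, Outboard steering pump fails, Redundant relief valve trips}; {Autopilot interface degraded, Changeover valve fails, Forward relief valve 2 faulted, Helm transmitter failed, Redundant relief valve trips, Reserve solenoid block stuck}; {#2 feedback unit trips, Autopilot interface degraded, Outboard steering pump fails, Redundant relief valve trips}; {#2 feedback unit trips, Autopilot interface degraded, Forward relief valve 2 faulted, Helm transmitter failed, Redundant relief valve trips, Reserve solenoid block stuck}; {Autopilot interface degraded, Followup amplifier degraded, Outboard steering pump fails, Redundant relief valve trips}; {Autopilot interface degraded, Followup amplifier degraded, Forward relief valve 2 faulted, Helm transmitter failed, Redundant relief valve trips, Reserve solenoid block stuck}; {Autopilot interface degraded, Outboard steering pump fails, Redundant relief valve trips, Standby tiller link is down}; {Autopilot interface degraded, Forward relief valve 2 faulted, Helm transmitter failed, Redundant relief valve trips, Reserve solenoid block stuck, Standby tiller link is down}; {Autopilot interface degraded, Emergency rudder actuator is inoperative, Outboard steering pump fails, Redundant relief valve trips}; {Autopilot interface degraded, Emergency rudder actuator is inoperative, Forward relief valve 2 faulted, Helm transmitter failed, Redundant relief valve trips, Reserve solenoid block stuck}.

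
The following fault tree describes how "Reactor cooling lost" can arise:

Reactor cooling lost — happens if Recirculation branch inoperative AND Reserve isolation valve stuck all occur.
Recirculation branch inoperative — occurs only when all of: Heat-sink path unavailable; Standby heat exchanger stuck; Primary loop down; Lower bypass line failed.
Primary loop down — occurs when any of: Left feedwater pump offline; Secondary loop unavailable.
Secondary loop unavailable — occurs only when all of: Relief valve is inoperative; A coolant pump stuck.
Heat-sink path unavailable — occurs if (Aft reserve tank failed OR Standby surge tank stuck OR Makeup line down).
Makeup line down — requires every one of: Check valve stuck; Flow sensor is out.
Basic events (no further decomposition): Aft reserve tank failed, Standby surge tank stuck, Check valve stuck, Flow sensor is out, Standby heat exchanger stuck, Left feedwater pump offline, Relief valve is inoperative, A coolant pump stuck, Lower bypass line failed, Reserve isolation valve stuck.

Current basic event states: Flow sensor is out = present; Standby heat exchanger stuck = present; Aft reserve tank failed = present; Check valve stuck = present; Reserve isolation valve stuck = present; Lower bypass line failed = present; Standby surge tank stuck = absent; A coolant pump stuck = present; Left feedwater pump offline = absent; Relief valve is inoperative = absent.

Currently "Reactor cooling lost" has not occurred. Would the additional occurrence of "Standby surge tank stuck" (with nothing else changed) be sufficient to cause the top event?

Counterfactual: set "Standby surge tank stuck" to occurred.
Makeup line down [AND]: Check valve stuck=occurs, Flow sensor is out=occurs → all inputs occur → occurs.
Heat-sink path unavailable [OR]: Aft reserve tank failed=occurs, Standby surge tank stuck=occurs, Makeup line down=occurs → at least one input occurs → occurs.
Secondary loop unavailable [AND]: Relief valve is inoperative=not, A coolant pump stuck=occurs → not all inputs occur → does not occur.
Primary loop down [OR]: Left feedwater pump offline=not, Secondary loop unavailable=not → no input occurs → does not occur.
Recirculation branch inoperative [AND]: Heat-sink path unavailable=occurs, Standby heat exchanger stuck=occurs, Primary loop down=not, Lower bypass line failed=occurs → not all inputs occur → does not occur.
Reactor cooling lost [AND]: Recirculation branch inoperative=not, Reserve isolation valve stuck=occurs → not all inputs occur → does not occur.

No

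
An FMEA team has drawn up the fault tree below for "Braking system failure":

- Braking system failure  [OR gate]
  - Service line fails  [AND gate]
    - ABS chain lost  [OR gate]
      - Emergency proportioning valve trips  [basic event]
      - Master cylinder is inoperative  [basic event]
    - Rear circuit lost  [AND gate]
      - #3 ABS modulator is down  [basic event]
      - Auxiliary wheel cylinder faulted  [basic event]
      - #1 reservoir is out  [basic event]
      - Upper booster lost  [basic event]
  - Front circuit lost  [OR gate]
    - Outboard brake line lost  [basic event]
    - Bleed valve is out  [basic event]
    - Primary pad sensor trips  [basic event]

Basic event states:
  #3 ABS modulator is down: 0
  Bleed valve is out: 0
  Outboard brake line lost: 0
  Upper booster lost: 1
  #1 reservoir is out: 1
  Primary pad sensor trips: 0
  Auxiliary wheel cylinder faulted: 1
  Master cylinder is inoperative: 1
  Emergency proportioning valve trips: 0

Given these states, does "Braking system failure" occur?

No

ABS chain lost [OR]: Emergency proportioning valve trips=not, Master cylinder is inoperative=occurs → at least one input occurs → occurs.
Rear circuit lost [AND]: #3 ABS modulator is down=not, Auxiliary wheel cylinder faulted=occurs, #1 reservoir is out=occurs, Upper booster lost=occurs → not all inputs occur → does not occur.
Service line fails [AND]: ABS chain lost=occurs, Rear circuit lost=not → not all inputs occur → does not occur.
Front circuit lost [OR]: Outboard brake line lost=not, Bleed valve is out=not, Primary pad sensor trips=not → no input occurs → does not occur.
Braking system failure [OR]: Service line fails=not, Front circuit lost=not → no input occurs → does not occur.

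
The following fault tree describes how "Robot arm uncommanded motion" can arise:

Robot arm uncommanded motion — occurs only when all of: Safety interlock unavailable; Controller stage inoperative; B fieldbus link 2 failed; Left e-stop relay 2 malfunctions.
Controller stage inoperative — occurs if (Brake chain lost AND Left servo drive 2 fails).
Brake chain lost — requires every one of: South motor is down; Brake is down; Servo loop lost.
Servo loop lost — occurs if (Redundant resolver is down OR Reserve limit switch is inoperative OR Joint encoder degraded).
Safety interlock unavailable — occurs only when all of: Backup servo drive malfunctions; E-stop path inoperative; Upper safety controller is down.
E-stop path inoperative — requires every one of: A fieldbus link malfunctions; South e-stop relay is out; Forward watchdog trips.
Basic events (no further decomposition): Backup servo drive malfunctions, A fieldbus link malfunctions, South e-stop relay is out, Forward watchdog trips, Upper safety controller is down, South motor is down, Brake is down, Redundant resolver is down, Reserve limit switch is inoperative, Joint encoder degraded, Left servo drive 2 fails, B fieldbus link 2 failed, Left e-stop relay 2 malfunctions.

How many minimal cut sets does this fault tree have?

E-stop path inoperative [AND]: one cut set from each child combined → 1 × 1 × 1 = 1 cut set(s).
Safety interlock unavailable [AND]: one cut set from each child combined → 1 × 1 × 1 = 1 cut set(s).
Servo loop lost [OR]: union of children's cut sets → 3 cut set(s).
Brake chain lost [AND]: one cut set from each child combined → 1 × 1 × 3 = 3 cut set(s).
Controller stage inoperative [AND]: one cut set from each child combined → 3 × 1 = 3 cut set(s).
Robot arm uncommanded motion [AND]: one cut set from each child combined → 1 × 3 × 1 × 1 = 3 cut set(s).
Minimal cut sets: {A fieldbus link malfunctions, B fieldbus link 2 failed, Backup servo drive malfunctions, Brake is down, Forward watchdog trips, Left e-stop relay 2 malfunctions, Left servo drive 2 fails, Redundant resolver is down, South e-stop relay is out, South motor is down, Upper safety controller is down}; {A fieldbus link malfunctions, B fieldbus link 2 failed, Backup servo drive malfunctions, Brake is down, Forward watchdog trips, Left e-stop relay 2 malfunctions, Left servo drive 2 fails, Reserve limit switch is inoperative, South e-stop relay is out, South motor is down, Upper safety controller is down}; {A fieldbus link malfunctions, B fieldbus link 2 failed, Backup servo drive malfunctions, Brake is down, Forward watchdog trips, Joint encoder degraded, Left e-stop relay 2 malfunctions, Left servo drive 2 fails, South e-stop relay is out, South motor is down, Upper safety controller is down}.

3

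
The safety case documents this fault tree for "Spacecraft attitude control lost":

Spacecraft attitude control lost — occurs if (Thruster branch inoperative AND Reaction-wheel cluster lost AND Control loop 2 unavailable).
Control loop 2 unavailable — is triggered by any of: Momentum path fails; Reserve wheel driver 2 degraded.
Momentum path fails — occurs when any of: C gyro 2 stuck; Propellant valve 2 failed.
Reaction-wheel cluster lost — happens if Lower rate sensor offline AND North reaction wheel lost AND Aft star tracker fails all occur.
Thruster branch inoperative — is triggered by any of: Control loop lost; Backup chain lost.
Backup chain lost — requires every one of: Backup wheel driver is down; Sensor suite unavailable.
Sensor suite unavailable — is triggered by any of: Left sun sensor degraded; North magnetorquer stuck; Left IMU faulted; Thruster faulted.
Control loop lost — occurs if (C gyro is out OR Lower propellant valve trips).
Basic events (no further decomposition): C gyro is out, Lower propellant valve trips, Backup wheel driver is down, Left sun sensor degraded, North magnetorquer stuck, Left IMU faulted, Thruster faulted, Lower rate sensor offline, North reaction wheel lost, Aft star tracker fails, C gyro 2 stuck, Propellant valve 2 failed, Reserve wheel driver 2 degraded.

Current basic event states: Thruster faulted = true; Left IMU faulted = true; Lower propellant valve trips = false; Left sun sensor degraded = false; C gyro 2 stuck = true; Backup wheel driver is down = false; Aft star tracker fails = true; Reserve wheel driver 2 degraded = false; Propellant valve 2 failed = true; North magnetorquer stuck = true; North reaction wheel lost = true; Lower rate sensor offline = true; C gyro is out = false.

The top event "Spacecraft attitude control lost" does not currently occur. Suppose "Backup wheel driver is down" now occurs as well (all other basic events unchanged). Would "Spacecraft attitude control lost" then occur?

Yes

Counterfactual: set "Backup wheel driver is down" to occurred.
Control loop lost [OR]: C gyro is out=not, Lower propellant valve trips=not → no input occurs → does not occur.
Sensor suite unavailable [OR]: Left sun sensor degraded=not, North magnetorquer stuck=occurs, Left IMU faulted=occurs, Thruster faulted=occurs → at least one input occurs → occurs.
Backup chain lost [AND]: Backup wheel driver is down=occurs, Sensor suite unavailable=occurs → all inputs occur → occurs.
Thruster branch inoperative [OR]: Control loop lost=not, Backup chain lost=occurs → at least one input occurs → occurs.
Reaction-wheel cluster lost [AND]: Lower rate sensor offline=occurs, North reaction wheel lost=occurs, Aft star tracker fails=occurs → all inputs occur → occurs.
Momentum path fails [OR]: C gyro 2 stuck=occurs, Propellant valve 2 failed=occurs → at least one input occurs → occurs.
Control loop 2 unavailable [OR]: Momentum path fails=occurs, Reserve wheel driver 2 degraded=not → at least one input occurs → occurs.
Spacecraft attitude control lost [AND]: Thruster branch inoperative=occurs, Reaction-wheel cluster lost=occurs, Control loop 2 unavailable=occurs → all inputs occur → occurs.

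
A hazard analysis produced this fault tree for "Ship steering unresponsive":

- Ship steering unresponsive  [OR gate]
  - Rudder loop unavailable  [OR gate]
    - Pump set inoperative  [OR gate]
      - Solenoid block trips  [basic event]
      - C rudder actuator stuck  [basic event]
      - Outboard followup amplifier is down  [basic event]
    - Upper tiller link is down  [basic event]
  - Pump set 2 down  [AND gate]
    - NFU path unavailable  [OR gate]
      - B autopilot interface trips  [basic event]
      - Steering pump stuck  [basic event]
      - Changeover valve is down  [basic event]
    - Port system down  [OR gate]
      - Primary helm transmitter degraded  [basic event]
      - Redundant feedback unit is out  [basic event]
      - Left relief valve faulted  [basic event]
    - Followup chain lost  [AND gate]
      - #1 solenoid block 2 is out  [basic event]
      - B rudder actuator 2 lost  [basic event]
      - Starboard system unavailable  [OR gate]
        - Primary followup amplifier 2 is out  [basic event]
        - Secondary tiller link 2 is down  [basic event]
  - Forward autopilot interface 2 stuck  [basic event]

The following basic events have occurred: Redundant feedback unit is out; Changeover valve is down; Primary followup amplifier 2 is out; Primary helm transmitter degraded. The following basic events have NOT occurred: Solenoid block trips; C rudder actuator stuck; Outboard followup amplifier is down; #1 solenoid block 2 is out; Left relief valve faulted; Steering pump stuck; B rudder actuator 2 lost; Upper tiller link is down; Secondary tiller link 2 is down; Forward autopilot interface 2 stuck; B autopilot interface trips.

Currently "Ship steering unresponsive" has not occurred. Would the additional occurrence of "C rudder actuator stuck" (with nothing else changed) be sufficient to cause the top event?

Yes

Counterfactual: set "C rudder actuator stuck" to occurred.
Pump set inoperative [OR]: Solenoid block trips=not, C rudder actuator stuck=occurs, Outboard followup amplifier is down=not → at least one input occurs → occurs.
Rudder loop unavailable [OR]: Pump set inoperative=occurs, Upper tiller link is down=not → at least one input occurs → occurs.
NFU path unavailable [OR]: B autopilot interface trips=not, Steering pump stuck=not, Changeover valve is down=occurs → at least one input occurs → occurs.
Port system down [OR]: Primary helm transmitter degraded=occurs, Redundant feedback unit is out=occurs, Left relief valve faulted=not → at least one input occurs → occurs.
Starboard system unavailable [OR]: Primary followup amplifier 2 is out=occurs, Secondary tiller link 2 is down=not → at least one input occurs → occurs.
Followup chain lost [AND]: #1 solenoid block 2 is out=not, B rudder actuator 2 lost=not, Starboard system unavailable=occurs → not all inputs occur → does not occur.
Pump set 2 down [AND]: NFU path unavailable=occurs, Port system down=occurs, Followup chain lost=not → not all inputs occur → does not occur.
Ship steering unresponsive [OR]: Rudder loop unavailable=occurs, Pump set 2 down=not, Forward autopilot interface 2 stuck=not → at least one input occurs → occurs.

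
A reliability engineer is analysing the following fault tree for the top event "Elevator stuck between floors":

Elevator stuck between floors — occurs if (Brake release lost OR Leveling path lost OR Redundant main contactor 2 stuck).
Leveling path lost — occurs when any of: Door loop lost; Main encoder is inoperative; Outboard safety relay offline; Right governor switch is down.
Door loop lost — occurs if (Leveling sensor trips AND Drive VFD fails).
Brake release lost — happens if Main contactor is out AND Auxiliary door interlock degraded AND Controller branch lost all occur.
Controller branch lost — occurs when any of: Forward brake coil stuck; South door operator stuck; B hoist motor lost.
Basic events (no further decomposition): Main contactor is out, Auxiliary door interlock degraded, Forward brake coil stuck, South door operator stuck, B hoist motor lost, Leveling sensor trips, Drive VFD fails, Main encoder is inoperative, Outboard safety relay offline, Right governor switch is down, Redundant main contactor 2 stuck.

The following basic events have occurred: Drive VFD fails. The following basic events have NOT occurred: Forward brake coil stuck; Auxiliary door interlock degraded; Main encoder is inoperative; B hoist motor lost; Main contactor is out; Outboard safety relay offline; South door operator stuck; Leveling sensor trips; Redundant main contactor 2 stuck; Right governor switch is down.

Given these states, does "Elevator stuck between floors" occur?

No

Controller branch lost [OR]: Forward brake coil stuck=not, South door operator stuck=not, B hoist motor lost=not → no input occurs → does not occur.
Brake release lost [AND]: Main contactor is out=not, Auxiliary door interlock degraded=not, Controller branch lost=not → not all inputs occur → does not occur.
Door loop lost [AND]: Leveling sensor trips=not, Drive VFD fails=occurs → not all inputs occur → does not occur.
Leveling path lost [OR]: Door loop lost=not, Main encoder is inoperative=not, Outboard safety relay offline=not, Right governor switch is down=not → no input occurs → does not occur.
Elevator stuck between floors [OR]: Brake release lost=not, Leveling path lost=not, Redundant main contactor 2 stuck=not → no input occurs → does not occur.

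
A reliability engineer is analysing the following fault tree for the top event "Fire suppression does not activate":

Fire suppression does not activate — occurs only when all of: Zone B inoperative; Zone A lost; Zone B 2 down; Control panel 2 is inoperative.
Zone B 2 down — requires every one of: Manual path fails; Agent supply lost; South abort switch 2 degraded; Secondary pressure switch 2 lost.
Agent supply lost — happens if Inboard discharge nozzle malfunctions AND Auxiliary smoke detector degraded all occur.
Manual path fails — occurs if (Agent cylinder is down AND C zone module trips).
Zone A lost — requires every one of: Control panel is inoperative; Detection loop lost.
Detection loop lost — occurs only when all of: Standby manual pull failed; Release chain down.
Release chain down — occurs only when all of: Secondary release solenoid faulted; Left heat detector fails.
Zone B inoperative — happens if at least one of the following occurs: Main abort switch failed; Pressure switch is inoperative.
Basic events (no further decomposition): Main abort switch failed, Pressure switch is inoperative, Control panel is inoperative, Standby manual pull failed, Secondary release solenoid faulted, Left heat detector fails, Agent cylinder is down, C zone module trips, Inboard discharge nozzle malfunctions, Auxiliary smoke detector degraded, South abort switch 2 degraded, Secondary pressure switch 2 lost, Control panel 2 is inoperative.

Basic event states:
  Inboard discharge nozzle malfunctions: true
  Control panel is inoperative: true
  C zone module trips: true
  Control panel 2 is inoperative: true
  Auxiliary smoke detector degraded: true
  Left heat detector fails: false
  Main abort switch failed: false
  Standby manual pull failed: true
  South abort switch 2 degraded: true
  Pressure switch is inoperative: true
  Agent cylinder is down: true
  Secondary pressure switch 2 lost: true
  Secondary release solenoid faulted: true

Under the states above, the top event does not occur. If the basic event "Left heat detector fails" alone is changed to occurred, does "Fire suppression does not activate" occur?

Counterfactual: set "Left heat detector fails" to occurred.
Zone B inoperative [OR]: Main abort switch failed=not, Pressure switch is inoperative=occurs → at least one input occurs → occurs.
Release chain down [AND]: Secondary release solenoid faulted=occurs, Left heat detector fails=occurs → all inputs occur → occurs.
Detection loop lost [AND]: Standby manual pull failed=occurs, Release chain down=occurs → all inputs occur → occurs.
Zone A lost [AND]: Control panel is inoperative=occurs, Detection loop lost=occurs → all inputs occur → occurs.
Manual path fails [AND]: Agent cylinder is down=occurs, C zone module trips=occurs → all inputs occur → occurs.
Agent supply lost [AND]: Inboard discharge nozzle malfunctions=occurs, Auxiliary smoke detector degraded=occurs → all inputs occur → occurs.
Zone B 2 down [AND]: Manual path fails=occurs, Agent supply lost=occurs, South abort switch 2 degraded=occurs, Secondary pressure switch 2 lost=occurs → all inputs occur → occurs.
Fire suppression does not activate [AND]: Zone B inoperative=occurs, Zone A lost=occurs, Zone B 2 down=occurs, Control panel 2 is inoperative=occurs → all inputs occur → occurs.

Yes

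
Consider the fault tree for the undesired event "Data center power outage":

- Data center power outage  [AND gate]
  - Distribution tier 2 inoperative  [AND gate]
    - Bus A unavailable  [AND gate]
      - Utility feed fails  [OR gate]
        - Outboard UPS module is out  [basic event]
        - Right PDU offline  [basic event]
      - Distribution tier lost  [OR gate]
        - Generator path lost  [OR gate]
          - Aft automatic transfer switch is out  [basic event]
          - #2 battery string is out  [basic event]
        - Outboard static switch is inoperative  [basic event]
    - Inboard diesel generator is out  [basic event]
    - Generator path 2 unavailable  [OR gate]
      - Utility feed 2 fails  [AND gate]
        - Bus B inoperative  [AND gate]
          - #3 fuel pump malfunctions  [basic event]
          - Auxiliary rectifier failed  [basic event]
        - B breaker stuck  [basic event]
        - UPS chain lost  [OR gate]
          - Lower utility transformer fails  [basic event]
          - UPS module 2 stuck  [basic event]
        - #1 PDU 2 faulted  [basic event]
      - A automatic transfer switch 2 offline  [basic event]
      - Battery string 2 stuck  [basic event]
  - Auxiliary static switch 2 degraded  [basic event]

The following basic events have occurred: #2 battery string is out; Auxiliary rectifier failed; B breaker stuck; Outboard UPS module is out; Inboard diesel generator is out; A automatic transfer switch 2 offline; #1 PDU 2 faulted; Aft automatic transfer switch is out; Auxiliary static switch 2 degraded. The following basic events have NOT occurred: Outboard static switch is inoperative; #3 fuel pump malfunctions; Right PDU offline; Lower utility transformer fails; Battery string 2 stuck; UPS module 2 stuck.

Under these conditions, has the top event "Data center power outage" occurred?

Yes

Utility feed fails [OR]: Outboard UPS module is out=occurs, Right PDU offline=not → at least one input occurs → occurs.
Generator path lost [OR]: Aft automatic transfer switch is out=occurs, #2 battery string is out=occurs → at least one input occurs → occurs.
Distribution tier lost [OR]: Generator path lost=occurs, Outboard static switch is inoperative=not → at least one input occurs → occurs.
Bus A unavailable [AND]: Utility feed fails=occurs, Distribution tier lost=occurs → all inputs occur → occurs.
Bus B inoperative [AND]: #3 fuel pump malfunctions=not, Auxiliary rectifier failed=occurs → not all inputs occur → does not occur.
UPS chain lost [OR]: Lower utility transformer fails=not, UPS module 2 stuck=not → no input occurs → does not occur.
Utility feed 2 fails [AND]: Bus B inoperative=not, B breaker stuck=occurs, UPS chain lost=not, #1 PDU 2 faulted=occurs → not all inputs occur → does not occur.
Generator path 2 unavailable [OR]: Utility feed 2 fails=not, A automatic transfer switch 2 offline=occurs, Battery string 2 stuck=not → at least one input occurs → occurs.
Distribution tier 2 inoperative [AND]: Bus A unavailable=occurs, Inboard diesel generator is out=occurs, Generator path 2 unavailable=occurs → all inputs occur → occurs.
Data center power outage [AND]: Distribution tier 2 inoperative=occurs, Auxiliary static switch 2 degraded=occurs → all inputs occur → occurs.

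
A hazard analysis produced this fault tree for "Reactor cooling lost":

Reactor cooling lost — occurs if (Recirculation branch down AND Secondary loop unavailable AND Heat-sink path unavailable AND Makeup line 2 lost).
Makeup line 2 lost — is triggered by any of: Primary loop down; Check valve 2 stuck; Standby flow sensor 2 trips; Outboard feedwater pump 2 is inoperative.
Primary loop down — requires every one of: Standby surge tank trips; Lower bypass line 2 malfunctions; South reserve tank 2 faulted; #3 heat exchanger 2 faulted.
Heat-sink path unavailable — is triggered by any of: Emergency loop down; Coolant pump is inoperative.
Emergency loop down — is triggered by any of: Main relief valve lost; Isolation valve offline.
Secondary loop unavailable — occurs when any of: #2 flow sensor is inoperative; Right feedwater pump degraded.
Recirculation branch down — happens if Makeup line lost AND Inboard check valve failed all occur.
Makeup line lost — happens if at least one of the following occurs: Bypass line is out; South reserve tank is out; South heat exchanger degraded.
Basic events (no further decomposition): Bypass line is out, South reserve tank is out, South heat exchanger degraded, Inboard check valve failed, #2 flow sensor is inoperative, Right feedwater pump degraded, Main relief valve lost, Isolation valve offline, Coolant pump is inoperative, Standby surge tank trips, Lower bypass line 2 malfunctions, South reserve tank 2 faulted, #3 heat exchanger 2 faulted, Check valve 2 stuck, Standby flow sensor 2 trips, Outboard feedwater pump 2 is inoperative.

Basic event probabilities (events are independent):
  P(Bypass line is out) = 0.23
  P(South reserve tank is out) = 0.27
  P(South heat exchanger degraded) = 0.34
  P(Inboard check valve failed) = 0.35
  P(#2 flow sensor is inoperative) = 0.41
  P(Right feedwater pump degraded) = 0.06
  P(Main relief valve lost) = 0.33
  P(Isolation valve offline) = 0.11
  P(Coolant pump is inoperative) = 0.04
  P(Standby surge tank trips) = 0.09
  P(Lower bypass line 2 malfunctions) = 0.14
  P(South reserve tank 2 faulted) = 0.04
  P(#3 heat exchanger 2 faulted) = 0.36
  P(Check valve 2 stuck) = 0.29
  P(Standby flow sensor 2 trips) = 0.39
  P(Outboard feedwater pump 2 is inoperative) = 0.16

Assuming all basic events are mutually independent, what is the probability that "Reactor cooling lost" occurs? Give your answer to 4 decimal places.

0.0267

P(Makeup line lost) [OR] = 1 − (1−0.23) × (1−0.27) × (1−0.34) = 0.629014
P(Recirculation branch down) [AND] = 0.629014 × 0.35 = 0.220155
P(Secondary loop unavailable) [OR] = 1 − (1−0.41) × (1−0.06) = 0.445400
P(Emergency loop down) [OR] = 1 − (1−0.33) × (1−0.11) = 0.403700
P(Heat-sink path unavailable) [OR] = 1 − (1−0.403700) × (1−0.04) = 0.427552
P(Primary loop down) [AND] = 0.09 × 0.14 × 0.04 × 0.36 = 0.000181
P(Makeup line 2 lost) [OR] = 1 − (1−0.000181) × (1−0.29) × (1−0.39) × (1−0.16) = 0.636262
P(Reactor cooling lost) [AND] = 0.220155 × 0.445400 × 0.427552 × 0.636262 = 0.026675
Rounded to 4 decimal places: P(Reactor cooling lost) ≈ 0.0267.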